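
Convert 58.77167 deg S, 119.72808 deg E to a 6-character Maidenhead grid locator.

OD91uf

Add 180° to longitude and 90° to latitude: 299.7281, 31.2283.
Field: lon ⌊299.7281/20⌋ = 14 → O; lat ⌊31.2283/10⌋ = 3 → D.
Square: lon ⌊19.7281/2⌋ = 9; lat ⌊1.2283/1⌋ = 1.
Subsquare: lon ⌊1.7281/0.0833333⌋ = 20 → u; lat ⌊0.2283/0.0416667⌋ = 5 → f.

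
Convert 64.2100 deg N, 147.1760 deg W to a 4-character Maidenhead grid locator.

Shift to the Maidenhead origin (180°W, 90°S): lon 32.82, lat 154.21.
Field (20°×10°, letters A–R): 32.82/20 → 1 → B, 154.21/10 → 15 → P; chars BP.
Square (2°×1°, digits 0–9): 12.82/2 → 6, 4.21/1 → 4; chars 64.

BP64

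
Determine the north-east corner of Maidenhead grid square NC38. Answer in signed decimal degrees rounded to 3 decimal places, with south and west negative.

-61.000, 88.000

Field N=13, C=2: +13·20° lon, +2·10° lat → SW at lon 80°, lat -70°.
Square 3, 8: +3·2° lon, +8·1° lat → SW at lon 86°, lat -62°.
Cell spans 2° lon × 1° lat. NE corner is SW corner plus one full cell.
latitude -61.000, longitude 88.000.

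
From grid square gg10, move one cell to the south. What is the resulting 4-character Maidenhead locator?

Latitude square 0; −1 → -1, wraps to 9, carry into field.
Latitude field G = 6; −1 → 5 = F.
The longitude characters are unchanged.

GF19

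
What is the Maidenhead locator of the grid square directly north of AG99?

Latitude square 9; +1 → 10, wraps to 0, carry into field.
Latitude field G = 6; +1 → 7 = H.
The longitude characters are unchanged.

AH90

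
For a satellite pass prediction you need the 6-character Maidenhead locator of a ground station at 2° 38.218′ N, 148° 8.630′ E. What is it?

QJ42bp

Add 180° to longitude and 90° to latitude: 328.1438, 92.6370.
Field (20°×10°, letters A–R): lon ⌊328.1438/20⌋ = 16 → Q; lat ⌊92.6370/10⌋ = 9 → J.
Square (2°×1°, digits 0–9): lon ⌊8.1438/2⌋ = 4; lat ⌊2.6370/1⌋ = 2.
Subsquare (5′×2.5′, letters a–x): lon ⌊0.1438/0.0833333⌋ = 1 → b; lat ⌊0.6370/0.0416667⌋ = 15 → p.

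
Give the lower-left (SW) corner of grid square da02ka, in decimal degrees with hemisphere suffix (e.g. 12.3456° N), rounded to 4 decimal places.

88.0000° S, 119.1667° W

Field D=3, A=0: +3·20° lon, +0·10° lat → SW at lon -120°, lat -90°.
Square 0, 2: +0·2° lon, +2·1° lat → SW at lon -120°, lat -88°.
Subsquare k=10, a=0: +10·0.0833333° lon, +0·0.0416667° lat → SW at lon -119.167°, lat -88°.
latitude 88.0000° S, longitude 119.1667° W.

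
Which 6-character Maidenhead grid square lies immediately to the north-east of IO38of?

IO38pg

Longitude subsquare o = 14; +1 → 15 = p.
Latitude subsquare f = 5; +1 → 6 = g.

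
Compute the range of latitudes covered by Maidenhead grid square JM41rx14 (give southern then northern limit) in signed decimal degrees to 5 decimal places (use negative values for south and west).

31.97500, 31.97917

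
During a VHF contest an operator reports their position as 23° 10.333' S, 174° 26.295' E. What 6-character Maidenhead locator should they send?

Shift to the Maidenhead origin (180°W, 90°S): lon 354.4383, lat 66.8278.
Field: 354.4383/20 → 17 → R, 66.8278/10 → 6 → G; chars RG.
Square: 14.4383/2 → 7, 6.8278/1 → 6; chars 76.
Subsquare: 0.4383/0.0833333 → 5 → f, 0.8278/0.0416667 → 19 → t; chars ft.

RG76ft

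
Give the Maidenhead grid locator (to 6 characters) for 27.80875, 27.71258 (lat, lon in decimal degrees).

KL37ut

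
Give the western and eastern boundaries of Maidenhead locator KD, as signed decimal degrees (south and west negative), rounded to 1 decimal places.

Field K=10, D=3: +10·20° lon, +3·10° lat → SW at lon 20°, lat -60°.
Cell spans 20° lon × 10° lat.
west 20.0, east 40.0.

20.0, 40.0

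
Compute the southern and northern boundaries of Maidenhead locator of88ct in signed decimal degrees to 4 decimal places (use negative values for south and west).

-31.2083, -31.1667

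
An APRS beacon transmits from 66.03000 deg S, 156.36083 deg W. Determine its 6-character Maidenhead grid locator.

BC13tx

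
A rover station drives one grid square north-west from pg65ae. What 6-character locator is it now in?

PG55xf

Longitude subsquare a = 0; −1 → -1, wraps to 23 = x, carry into square.
Longitude square 6; −1 → 5.
Latitude subsquare e = 4; +1 → 5 = f.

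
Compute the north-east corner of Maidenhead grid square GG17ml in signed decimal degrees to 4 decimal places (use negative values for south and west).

Field G=6, G=6: +6·20° lon, +6·10° lat → SW at lon -60°, lat -30°.
Square 1, 7: +1·2° lon, +7·1° lat → SW at lon -58°, lat -23°.
Subsquare m=12, l=11: +12·0.0833333° lon, +11·0.0416667° lat → SW at lon -57°, lat -22.5417°.
Cell spans 0.0833333° lon × 0.0416667° lat. NE corner is SW corner plus one full cell.
latitude -22.5000, longitude -56.9167.

-22.5000, -56.9167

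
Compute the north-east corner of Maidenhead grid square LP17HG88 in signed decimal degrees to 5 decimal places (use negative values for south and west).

Field L=11, P=15: +11·20° lon, +15·10° lat → SW at lon 40°, lat 60°.
Square 1, 7: +1·2° lon, +7·1° lat → SW at lon 42°, lat 67°.
Subsquare h=7, g=6: +7·0.0833333° lon, +6·0.0416667° lat → SW at lon 42.5833°, lat 67.25°.
Extended square 8, 8: +8·0.00833333° lon, +8·0.00416667° lat → SW at lon 42.65°, lat 67.2833°.
Cell spans 0.00833333° lon × 0.00416667° lat. NE corner is SW corner plus one full cell.
latitude 67.28750, longitude 42.65833.

67.28750, 42.65833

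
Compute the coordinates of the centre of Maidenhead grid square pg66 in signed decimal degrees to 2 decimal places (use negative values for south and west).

-23.50, 133.00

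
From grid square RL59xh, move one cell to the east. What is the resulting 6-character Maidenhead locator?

Longitude subsquare x = 23; +1 → 24, wraps to 0 = a, carry into square.
Longitude square 5; +1 → 6.
The latitude characters are unchanged.

RL69ah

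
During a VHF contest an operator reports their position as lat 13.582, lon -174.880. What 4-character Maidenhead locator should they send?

AK23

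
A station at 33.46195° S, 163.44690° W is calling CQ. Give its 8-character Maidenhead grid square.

AF86gm69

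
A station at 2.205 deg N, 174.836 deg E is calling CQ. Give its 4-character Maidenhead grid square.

RJ72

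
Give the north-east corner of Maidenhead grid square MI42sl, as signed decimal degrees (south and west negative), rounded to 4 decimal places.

Field M=12, I=8: +12·20° lon, +8·10° lat → SW at lon 60°, lat -10°.
Square 4, 2: +4·2° lon, +2·1° lat → SW at lon 68°, lat -8°.
Subsquare s=18, l=11: +18·0.0833333° lon, +11·0.0416667° lat → SW at lon 69.5°, lat -7.54167°.
Cell spans 0.0833333° lon × 0.0416667° lat. NE corner is SW corner plus one full cell.
latitude -7.5000, longitude 69.5833.

-7.5000, 69.5833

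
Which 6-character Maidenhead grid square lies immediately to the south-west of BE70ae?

Longitude subsquare a = 0; −1 → -1, wraps to 23 = x, carry into square.
Longitude square 7; −1 → 6.
Latitude subsquare e = 4; −1 → 3 = d.

BE60xd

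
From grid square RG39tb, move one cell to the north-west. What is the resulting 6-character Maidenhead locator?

RG39sc

Longitude subsquare t = 19; −1 → 18 = s.
Latitude subsquare b = 1; +1 → 2 = c.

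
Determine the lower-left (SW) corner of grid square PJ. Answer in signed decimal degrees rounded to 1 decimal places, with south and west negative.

0.0, 120.0

Field P=15, J=9: +15·20° lon, +9·10° lat → SW at lon 120°, lat 0°.
latitude 0.0, longitude 120.0.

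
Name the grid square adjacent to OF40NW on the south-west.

OF40mv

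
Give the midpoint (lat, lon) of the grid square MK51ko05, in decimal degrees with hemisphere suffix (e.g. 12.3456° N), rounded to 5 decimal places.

11.60625° N, 70.83750° E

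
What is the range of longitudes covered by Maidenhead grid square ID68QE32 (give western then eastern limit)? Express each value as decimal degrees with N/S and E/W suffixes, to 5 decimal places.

6.64167° W, 6.63333° W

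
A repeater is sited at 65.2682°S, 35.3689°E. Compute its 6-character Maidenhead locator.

KC74qr

Add 180° to longitude and 90° to latitude: 215.3689, 24.7318.
Field: 215.3689/20 → 10 → K, 24.7318/10 → 2 → C; chars KC.
Square: 15.3689/2 → 7, 4.7318/1 → 4; chars 74.
Subsquare: 1.3689/0.0833333 → 16 → q, 0.7318/0.0416667 → 17 → r; chars qr.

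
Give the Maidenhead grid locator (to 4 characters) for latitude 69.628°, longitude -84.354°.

EP79

Offset from 180°W / 90°S: lon 95.65°, lat 159.63°.
Field (20°×10°, letters A–R): 95.65/20 → 4 → E, 159.63/10 → 15 → P; chars EP.
Square (2°×1°, digits 0–9): 15.65/2 → 7, 9.63/1 → 9; chars 79.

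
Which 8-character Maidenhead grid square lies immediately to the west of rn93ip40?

RN93ip30

Longitude extended square 4; −1 → 3.
The latitude characters are unchanged.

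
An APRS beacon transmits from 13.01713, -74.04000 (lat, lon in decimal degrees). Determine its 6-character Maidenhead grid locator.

Offset from 180°W / 90°S: lon 105.9600°, lat 103.0171°.
Field: 105.9600/20 → 5 → F, 103.0171/10 → 10 → K; chars FK.
Square: 5.9600/2 → 2, 3.0171/1 → 3; chars 23.
Subsquare: 1.9600/0.0833333 → 23 → x, 0.0171/0.0416667 → 0 → a; chars xa.

FK23xa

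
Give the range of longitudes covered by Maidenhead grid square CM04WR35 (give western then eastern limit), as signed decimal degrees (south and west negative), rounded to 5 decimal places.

Field C=2, M=12: +2·20° lon, +12·10° lat → SW at lon -140°, lat 30°.
Square 0, 4: +0·2° lon, +4·1° lat → SW at lon -140°, lat 34°.
Subsquare w=22, r=17: +22·0.0833333° lon, +17·0.0416667° lat → SW at lon -138.167°, lat 34.7083°.
Extended square 3, 5: +3·0.00833333° lon, +5·0.00416667° lat → SW at lon -138.142°, lat 34.7292°.
Cell spans 0.00833333° lon × 0.00416667° lat.
west -138.14167, east -138.13333.

-138.14167, -138.13333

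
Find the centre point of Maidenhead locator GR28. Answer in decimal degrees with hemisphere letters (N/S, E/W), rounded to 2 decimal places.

Field G=6, R=17: +6·20° lon, +17·10° lat → SW at lon -60°, lat 80°.
Square 2, 8: +2·2° lon, +8·1° lat → SW at lon -56°, lat 88°.
Cell spans 2° lon × 1° lat. Centre is SW corner plus half of each.
latitude 88.50° N, longitude 55.00° W.

88.50° N, 55.00° W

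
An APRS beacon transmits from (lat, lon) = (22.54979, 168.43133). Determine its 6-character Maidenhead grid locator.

Offset from 180°W / 90°S: lon 348.4313°, lat 112.5498°.
Field: 348.4313/20 → 17 → R, 112.5498/10 → 11 → L; chars RL.
Square: 8.4313/2 → 4, 2.5498/1 → 2; chars 42.
Subsquare: 0.4313/0.0833333 → 5 → f, 0.5498/0.0416667 → 13 → n; chars fn.

RL42fn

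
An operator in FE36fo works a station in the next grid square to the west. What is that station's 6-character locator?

Longitude subsquare f = 5; −1 → 4 = e.
The latitude characters are unchanged.

FE36eo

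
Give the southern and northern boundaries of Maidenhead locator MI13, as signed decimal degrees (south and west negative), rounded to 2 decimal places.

-7.00, -6.00

Field M=12, I=8: +12·20° lon, +8·10° lat → SW at lon 60°, lat -10°.
Square 1, 3: +1·2° lon, +3·1° lat → SW at lon 62°, lat -7°.
Cell spans 2° lon × 1° lat.
south -7.00, north -6.00.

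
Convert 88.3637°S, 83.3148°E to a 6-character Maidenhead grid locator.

Add 180° to longitude and 90° to latitude: 263.3148, 1.6363.
Field: 263.3148/20 → 13 → N, 1.6363/10 → 0 → A; chars NA.
Square: 3.3148/2 → 1, 1.6363/1 → 1; chars 11.
Subsquare: 1.3148/0.0833333 → 15 → p, 0.6363/0.0416667 → 15 → p; chars pp.

NA11pp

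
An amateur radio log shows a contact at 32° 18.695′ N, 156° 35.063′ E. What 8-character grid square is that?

Offset from 180°W / 90°S: lon 336.58438°, lat 122.31158°.
Field: 336.58438/20 → 16 → Q, 122.31158/10 → 12 → M; chars QM.
Square: 16.58438/2 → 8, 2.31158/1 → 2; chars 82.
Subsquare: 0.58438/0.0833333 → 7 → h, 0.31158/0.0416667 → 7 → h; chars hh.
Extended square: 0.00105/0.00833333 → 0, 0.01992/0.00416667 → 4; chars 04.

QM82hh04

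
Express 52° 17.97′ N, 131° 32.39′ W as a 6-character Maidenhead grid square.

Shift to the Maidenhead origin (180°W, 90°S): lon 48.4602, lat 142.2995.
Field (20°×10°, letters A–R): lon ⌊48.4602/20⌋ = 2 → C; lat ⌊142.2995/10⌋ = 14 → O.
Square (2°×1°, digits 0–9): lon ⌊8.4602/2⌋ = 4; lat ⌊2.2995/1⌋ = 2.
Subsquare (5′×2.5′, letters a–x): lon ⌊0.4602/0.0833333⌋ = 5 → f; lat ⌊0.2995/0.0416667⌋ = 7 → h.

CO42fh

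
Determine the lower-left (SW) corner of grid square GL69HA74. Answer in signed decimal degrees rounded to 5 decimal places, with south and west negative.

29.01667, -47.35833

Field G=6, L=11: +6·20° lon, +11·10° lat → SW at lon -60°, lat 20°.
Square 6, 9: +6·2° lon, +9·1° lat → SW at lon -48°, lat 29°.
Subsquare h=7, a=0: +7·0.0833333° lon, +0·0.0416667° lat → SW at lon -47.4167°, lat 29°.
Extended square 7, 4: +7·0.00833333° lon, +4·0.00416667° lat → SW at lon -47.3583°, lat 29.0167°.
latitude 29.01667, longitude -47.35833.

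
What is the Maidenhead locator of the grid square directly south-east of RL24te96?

Longitude extended square 9; +1 → 10, wraps to 0, carry into subsquare.
Longitude subsquare t = 19; +1 → 20 = u.
Latitude extended square 6; −1 → 5.

RL24ue05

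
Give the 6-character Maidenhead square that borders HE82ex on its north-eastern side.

Longitude subsquare e = 4; +1 → 5 = f.
Latitude subsquare x = 23; +1 → 24, wraps to 0 = a, carry into square.
Latitude square 2; +1 → 3.

HE83fa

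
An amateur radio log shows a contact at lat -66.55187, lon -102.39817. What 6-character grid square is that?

Add 180° to longitude and 90° to latitude: 77.6018, 23.4481.
Field: 77.6018/20 → 3 → D, 23.4481/10 → 2 → C; chars DC.
Square: 17.6018/2 → 8, 3.4481/1 → 3; chars 83.
Subsquare: 1.6018/0.0833333 → 19 → t, 0.4481/0.0416667 → 10 → k; chars tk.

DC83tk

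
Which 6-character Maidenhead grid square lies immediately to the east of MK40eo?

MK40fo

Longitude subsquare e = 4; +1 → 5 = f.
The latitude characters are unchanged.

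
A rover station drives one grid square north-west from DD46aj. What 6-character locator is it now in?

DD36xk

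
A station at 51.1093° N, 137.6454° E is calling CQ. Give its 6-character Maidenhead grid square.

PO81tc

Offset from 180°W / 90°S: lon 317.6454°, lat 141.1093°.
Field: lon ⌊317.6454/20⌋ = 15 → P; lat ⌊141.1093/10⌋ = 14 → O.
Square: lon ⌊17.6454/2⌋ = 8; lat ⌊1.1093/1⌋ = 1.
Subsquare: lon ⌊1.6454/0.0833333⌋ = 19 → t; lat ⌊0.1093/0.0416667⌋ = 2 → c.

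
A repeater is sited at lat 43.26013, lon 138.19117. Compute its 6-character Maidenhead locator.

PN93cg

Shift to the Maidenhead origin (180°W, 90°S): lon 318.1912, lat 133.2601.
Field: 318.1912/20 → 15 → P, 133.2601/10 → 13 → N; chars PN.
Square: 18.1912/2 → 9, 3.2601/1 → 3; chars 93.
Subsquare: 0.1912/0.0833333 → 2 → c, 0.2601/0.0416667 → 6 → g; chars cg.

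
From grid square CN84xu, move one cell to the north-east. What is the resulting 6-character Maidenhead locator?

CN94av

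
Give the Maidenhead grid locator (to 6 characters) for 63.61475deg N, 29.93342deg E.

KP43xo

Add 180° to longitude and 90° to latitude: 209.9334, 153.6148.
Field: 209.9334/20 → 10 → K, 153.6148/10 → 15 → P; chars KP.
Square: 9.9334/2 → 4, 3.6148/1 → 3; chars 43.
Subsquare: 1.9334/0.0833333 → 23 → x, 0.6148/0.0416667 → 14 → o; chars xo.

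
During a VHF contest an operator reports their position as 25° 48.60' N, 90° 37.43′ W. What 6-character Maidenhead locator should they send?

Add 180° to longitude and 90° to latitude: 89.3762, 115.8100.
Field: lon ⌊89.3762/20⌋ = 4 → E; lat ⌊115.8100/10⌋ = 11 → L.
Square: lon ⌊9.3762/2⌋ = 4; lat ⌊5.8100/1⌋ = 5.
Subsquare: lon ⌊1.3762/0.0833333⌋ = 16 → q; lat ⌊0.8100/0.0416667⌋ = 19 → t.

EL45qt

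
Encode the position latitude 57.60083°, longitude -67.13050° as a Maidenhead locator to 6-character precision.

FO67ko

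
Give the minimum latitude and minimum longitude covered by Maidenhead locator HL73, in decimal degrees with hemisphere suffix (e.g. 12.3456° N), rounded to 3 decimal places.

23.000° N, 26.000° W

Field H=7, L=11: +7·20° lon, +11·10° lat → SW at lon -40°, lat 20°.
Square 7, 3: +7·2° lon, +3·1° lat → SW at lon -26°, lat 23°.
latitude 23.000° N, longitude 26.000° W.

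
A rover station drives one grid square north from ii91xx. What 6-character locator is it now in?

Latitude subsquare x = 23; +1 → 24, wraps to 0 = a, carry into square.
Latitude square 1; +1 → 2.
The longitude characters are unchanged.

II92xa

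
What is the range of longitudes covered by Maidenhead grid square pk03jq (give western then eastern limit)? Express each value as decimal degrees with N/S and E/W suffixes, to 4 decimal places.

120.7500° E, 120.8333° E

Field P=15, K=10: +15·20° lon, +10·10° lat → SW at lon 120°, lat 10°.
Square 0, 3: +0·2° lon, +3·1° lat → SW at lon 120°, lat 13°.
Subsquare j=9, q=16: +9·0.0833333° lon, +16·0.0416667° lat → SW at lon 120.75°, lat 13.6667°.
Cell spans 0.0833333° lon × 0.0416667° lat.
west 120.7500° E, east 120.8333° E.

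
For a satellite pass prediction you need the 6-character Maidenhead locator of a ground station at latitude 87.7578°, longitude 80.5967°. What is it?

Shift to the Maidenhead origin (180°W, 90°S): lon 260.5967, lat 177.7578.
Field: 260.5967/20 → 13 → N, 177.7578/10 → 17 → R; chars NR.
Square: 0.5967/2 → 0, 7.7578/1 → 7; chars 07.
Subsquare: 0.5967/0.0833333 → 7 → h, 0.7578/0.0416667 → 18 → s; chars hs.

NR07hs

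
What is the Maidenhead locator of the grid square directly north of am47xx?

Latitude subsquare x = 23; +1 → 24, wraps to 0 = a, carry into square.
Latitude square 7; +1 → 8.
The longitude characters are unchanged.

AM48xa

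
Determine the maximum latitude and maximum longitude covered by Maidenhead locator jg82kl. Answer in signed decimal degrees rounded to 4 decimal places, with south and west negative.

Field J=9, G=6: +9·20° lon, +6·10° lat → SW at lon 0°, lat -30°.
Square 8, 2: +8·2° lon, +2·1° lat → SW at lon 16°, lat -28°.
Subsquare k=10, l=11: +10·0.0833333° lon, +11·0.0416667° lat → SW at lon 16.8333°, lat -27.5417°.
Cell spans 0.0833333° lon × 0.0416667° lat. NE corner is SW corner plus one full cell.
latitude -27.5000, longitude 16.9167.

-27.5000, 16.9167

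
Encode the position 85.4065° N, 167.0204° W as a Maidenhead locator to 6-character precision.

Add 180° to longitude and 90° to latitude: 12.9796, 175.4065.
Field: lon ⌊12.9796/20⌋ = 0 → A; lat ⌊175.4065/10⌋ = 17 → R.
Square: lon ⌊12.9796/2⌋ = 6; lat ⌊5.4065/1⌋ = 5.
Subsquare: lon ⌊0.9796/0.0833333⌋ = 11 → l; lat ⌊0.4065/0.0416667⌋ = 9 → j.

AR65lj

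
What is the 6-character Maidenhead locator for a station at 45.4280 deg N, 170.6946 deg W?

AN45pk

Offset from 180°W / 90°S: lon 9.3054°, lat 135.4280°.
Field: 9.3054/20 → 0 → A, 135.4280/10 → 13 → N; chars AN.
Square: 9.3054/2 → 4, 5.4280/1 → 5; chars 45.
Subsquare: 1.3054/0.0833333 → 15 → p, 0.4280/0.0416667 → 10 → k; chars pk.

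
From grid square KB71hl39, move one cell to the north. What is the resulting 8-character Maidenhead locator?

KB71hm30

Latitude extended square 9; +1 → 10, wraps to 0, carry into subsquare.
Latitude subsquare l = 11; +1 → 12 = m.
The longitude characters are unchanged.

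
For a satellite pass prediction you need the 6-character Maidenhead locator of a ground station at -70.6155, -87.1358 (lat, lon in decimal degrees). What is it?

Shift to the Maidenhead origin (180°W, 90°S): lon 92.8642, lat 19.3845.
Field (20°×10°, letters A–R): lon ⌊92.8642/20⌋ = 4 → E; lat ⌊19.3845/10⌋ = 1 → B.
Square (2°×1°, digits 0–9): lon ⌊12.8642/2⌋ = 6; lat ⌊9.3845/1⌋ = 9.
Subsquare (5′×2.5′, letters a–x): lon ⌊0.8642/0.0833333⌋ = 10 → k; lat ⌊0.3845/0.0416667⌋ = 9 → j.

EB69kj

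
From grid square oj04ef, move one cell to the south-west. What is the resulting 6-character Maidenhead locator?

OJ04de

Longitude subsquare e = 4; −1 → 3 = d.
Latitude subsquare f = 5; −1 → 4 = e.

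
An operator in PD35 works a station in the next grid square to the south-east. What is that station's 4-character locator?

Longitude square 3; +1 → 4.
Latitude square 5; −1 → 4.

PD44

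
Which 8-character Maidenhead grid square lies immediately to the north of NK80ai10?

NK80ai11

Latitude extended square 0; +1 → 1.
The longitude characters are unchanged.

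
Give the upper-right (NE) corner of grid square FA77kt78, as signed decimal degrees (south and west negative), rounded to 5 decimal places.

-82.17083, -65.10000

Field F=5, A=0: +5·20° lon, +0·10° lat → SW at lon -80°, lat -90°.
Square 7, 7: +7·2° lon, +7·1° lat → SW at lon -66°, lat -83°.
Subsquare k=10, t=19: +10·0.0833333° lon, +19·0.0416667° lat → SW at lon -65.1667°, lat -82.2083°.
Extended square 7, 8: +7·0.00833333° lon, +8·0.00416667° lat → SW at lon -65.1083°, lat -82.175°.
Cell spans 0.00833333° lon × 0.00416667° lat. NE corner is SW corner plus one full cell.
latitude -82.17083, longitude -65.10000.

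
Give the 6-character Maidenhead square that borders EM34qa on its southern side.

EM33qx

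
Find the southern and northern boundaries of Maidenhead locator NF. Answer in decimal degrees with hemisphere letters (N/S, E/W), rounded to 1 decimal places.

40.0° S, 30.0° S

Field N=13, F=5: +13·20° lon, +5·10° lat → SW at lon 80°, lat -40°.
Cell spans 20° lon × 10° lat.
south 40.0° S, north 30.0° S.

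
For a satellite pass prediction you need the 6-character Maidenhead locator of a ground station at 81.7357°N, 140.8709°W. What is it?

BR91nr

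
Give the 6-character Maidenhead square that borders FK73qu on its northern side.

FK73qv

Latitude subsquare u = 20; +1 → 21 = v.
The longitude characters are unchanged.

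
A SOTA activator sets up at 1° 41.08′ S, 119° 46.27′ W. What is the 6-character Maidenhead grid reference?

Offset from 180°W / 90°S: lon 60.2288°, lat 88.3153°.
Field: lon ⌊60.2288/20⌋ = 3 → D; lat ⌊88.3153/10⌋ = 8 → I.
Square: lon ⌊0.2288/2⌋ = 0; lat ⌊8.3153/1⌋ = 8.
Subsquare: lon ⌊0.2288/0.0833333⌋ = 2 → c; lat ⌊0.3153/0.0416667⌋ = 7 → h.

DI08ch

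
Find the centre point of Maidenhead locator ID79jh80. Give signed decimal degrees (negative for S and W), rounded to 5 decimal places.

Field I=8, D=3: +8·20° lon, +3·10° lat → SW at lon -20°, lat -60°.
Square 7, 9: +7·2° lon, +9·1° lat → SW at lon -6°, lat -51°.
Subsquare j=9, h=7: +9·0.0833333° lon, +7·0.0416667° lat → SW at lon -5.25°, lat -50.7083°.
Extended square 8, 0: +8·0.00833333° lon, +0·0.00416667° lat → SW at lon -5.18333°, lat -50.7083°.
Cell spans 0.00833333° lon × 0.00416667° lat. Centre is SW corner plus half of each.
latitude -50.70625, longitude -5.17917.

-50.70625, -5.17917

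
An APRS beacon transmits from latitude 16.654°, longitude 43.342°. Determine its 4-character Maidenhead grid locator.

Shift to the Maidenhead origin (180°W, 90°S): lon 223.34, lat 106.65.
Field: 223.34/20 → 11 → L, 106.65/10 → 10 → K; chars LK.
Square: 3.34/2 → 1, 6.65/1 → 6; chars 16.

LK16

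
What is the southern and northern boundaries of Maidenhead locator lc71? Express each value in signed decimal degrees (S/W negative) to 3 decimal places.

-69.000, -68.000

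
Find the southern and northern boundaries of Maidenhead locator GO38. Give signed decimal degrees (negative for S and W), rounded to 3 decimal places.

58.000, 59.000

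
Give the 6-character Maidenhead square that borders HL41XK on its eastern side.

Longitude subsquare x = 23; +1 → 24, wraps to 0 = a, carry into square.
Longitude square 4; +1 → 5.
The latitude characters are unchanged.

HL51ak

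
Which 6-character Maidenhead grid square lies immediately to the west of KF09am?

Longitude subsquare a = 0; −1 → -1, wraps to 23 = x, carry into square.
Longitude square 0; −1 → -1, wraps to 9, carry into field.
Longitude field K = 10; −1 → 9 = J.
The latitude characters are unchanged.

JF99xm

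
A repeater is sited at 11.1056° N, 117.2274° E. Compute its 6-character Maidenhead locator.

Offset from 180°W / 90°S: lon 297.2274°, lat 101.1056°.
Field: 297.2274/20 → 14 → O, 101.1056/10 → 10 → K; chars OK.
Square: 17.2274/2 → 8, 1.1056/1 → 1; chars 81.
Subsquare: 1.2274/0.0833333 → 14 → o, 0.1056/0.0416667 → 2 → c; chars oc.

OK81oc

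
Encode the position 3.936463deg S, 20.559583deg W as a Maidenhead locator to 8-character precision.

HI96rb25

Add 180° to longitude and 90° to latitude: 159.44042, 86.06354.
Field: 159.44042/20 → 7 → H, 86.06354/10 → 8 → I; chars HI.
Square: 19.44042/2 → 9, 6.06354/1 → 6; chars 96.
Subsquare: 1.44042/0.0833333 → 17 → r, 0.06354/0.0416667 → 1 → b; chars rb.
Extended square: 0.02375/0.00833333 → 2, 0.02187/0.00416667 → 5; chars 25.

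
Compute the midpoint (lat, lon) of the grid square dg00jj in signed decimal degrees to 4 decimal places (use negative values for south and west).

Field D=3, G=6: +3·20° lon, +6·10° lat → SW at lon -120°, lat -30°.
Square 0, 0: +0·2° lon, +0·1° lat → SW at lon -120°, lat -30°.
Subsquare j=9, j=9: +9·0.0833333° lon, +9·0.0416667° lat → SW at lon -119.25°, lat -29.625°.
Cell spans 0.0833333° lon × 0.0416667° lat. Centre is SW corner plus half of each.
latitude -29.6042, longitude -119.2083.

-29.6042, -119.2083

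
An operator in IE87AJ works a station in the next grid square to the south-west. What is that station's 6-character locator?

Longitude subsquare a = 0; −1 → -1, wraps to 23 = x, carry into square.
Longitude square 8; −1 → 7.
Latitude subsquare j = 9; −1 → 8 = i.

IE77xi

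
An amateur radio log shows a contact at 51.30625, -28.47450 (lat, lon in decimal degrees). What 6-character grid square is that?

HO51sh

Shift to the Maidenhead origin (180°W, 90°S): lon 151.5255, lat 141.3063.
Field (20°×10°, letters A–R): 151.5255/20 → 7 → H, 141.3063/10 → 14 → O; chars HO.
Square (2°×1°, digits 0–9): 11.5255/2 → 5, 1.3063/1 → 1; chars 51.
Subsquare (5′×2.5′, letters a–x): 1.5255/0.0833333 → 18 → s, 0.3063/0.0416667 → 7 → h; chars sh.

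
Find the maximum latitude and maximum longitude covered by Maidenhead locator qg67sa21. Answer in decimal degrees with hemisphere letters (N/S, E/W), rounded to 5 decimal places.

Field Q=16, G=6: +16·20° lon, +6·10° lat → SW at lon 140°, lat -30°.
Square 6, 7: +6·2° lon, +7·1° lat → SW at lon 152°, lat -23°.
Subsquare s=18, a=0: +18·0.0833333° lon, +0·0.0416667° lat → SW at lon 153.5°, lat -23°.
Extended square 2, 1: +2·0.00833333° lon, +1·0.00416667° lat → SW at lon 153.517°, lat -22.9958°.
Cell spans 0.00833333° lon × 0.00416667° lat. NE corner is SW corner plus one full cell.
latitude 22.99167° S, longitude 153.52500° E.

22.99167° S, 153.52500° E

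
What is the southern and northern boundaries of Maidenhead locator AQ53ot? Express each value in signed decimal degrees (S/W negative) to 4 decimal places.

73.7917, 73.8333

Field A=0, Q=16: +0·20° lon, +16·10° lat → SW at lon -180°, lat 70°.
Square 5, 3: +5·2° lon, +3·1° lat → SW at lon -170°, lat 73°.
Subsquare o=14, t=19: +14·0.0833333° lon, +19·0.0416667° lat → SW at lon -168.833°, lat 73.7917°.
Cell spans 0.0833333° lon × 0.0416667° lat.
south 73.7917, north 73.8333.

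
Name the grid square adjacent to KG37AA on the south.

Latitude subsquare a = 0; −1 → -1, wraps to 23 = x, carry into square.
Latitude square 7; −1 → 6.
The longitude characters are unchanged.

KG36ax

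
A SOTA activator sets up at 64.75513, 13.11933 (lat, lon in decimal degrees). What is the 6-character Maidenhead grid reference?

JP64ns

Offset from 180°W / 90°S: lon 193.1193°, lat 154.7551°.
Field: lon ⌊193.1193/20⌋ = 9 → J; lat ⌊154.7551/10⌋ = 15 → P.
Square: lon ⌊13.1193/2⌋ = 6; lat ⌊4.7551/1⌋ = 4.
Subsquare: lon ⌊1.1193/0.0833333⌋ = 13 → n; lat ⌊0.7551/0.0416667⌋ = 18 → s.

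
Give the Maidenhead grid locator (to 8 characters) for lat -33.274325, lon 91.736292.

NF56ur84

Shift to the Maidenhead origin (180°W, 90°S): lon 271.73629, lat 56.72568.
Field: 271.73629/20 → 13 → N, 56.72568/10 → 5 → F; chars NF.
Square: 11.73629/2 → 5, 6.72568/1 → 6; chars 56.
Subsquare: 1.73629/0.0833333 → 20 → u, 0.72568/0.0416667 → 17 → r; chars ur.
Extended square: 0.06963/0.00833333 → 8, 0.01734/0.00416667 → 4; chars 84.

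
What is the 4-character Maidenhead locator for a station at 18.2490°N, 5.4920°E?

Add 180° to longitude and 90° to latitude: 185.49, 108.25.
Field (20°×10°, letters A–R): 185.49/20 → 9 → J, 108.25/10 → 10 → K; chars JK.
Square (2°×1°, digits 0–9): 5.49/2 → 2, 8.25/1 → 8; chars 28.

JK28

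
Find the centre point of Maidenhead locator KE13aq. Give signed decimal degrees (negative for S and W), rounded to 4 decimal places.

-46.3125, 22.0417

Field K=10, E=4: +10·20° lon, +4·10° lat → SW at lon 20°, lat -50°.
Square 1, 3: +1·2° lon, +3·1° lat → SW at lon 22°, lat -47°.
Subsquare a=0, q=16: +0·0.0833333° lon, +16·0.0416667° lat → SW at lon 22°, lat -46.3333°.
Cell spans 0.0833333° lon × 0.0416667° lat. Centre is SW corner plus half of each.
latitude -46.3125, longitude 22.0417.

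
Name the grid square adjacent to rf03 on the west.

QF93

Longitude square 0; −1 → -1, wraps to 9, carry into field.
Longitude field R = 17; −1 → 16 = Q.
The latitude characters are unchanged.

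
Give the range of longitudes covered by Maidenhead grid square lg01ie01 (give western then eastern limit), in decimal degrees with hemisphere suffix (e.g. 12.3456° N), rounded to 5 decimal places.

Field L=11, G=6: +11·20° lon, +6·10° lat → SW at lon 40°, lat -30°.
Square 0, 1: +0·2° lon, +1·1° lat → SW at lon 40°, lat -29°.
Subsquare i=8, e=4: +8·0.0833333° lon, +4·0.0416667° lat → SW at lon 40.6667°, lat -28.8333°.
Extended square 0, 1: +0·0.00833333° lon, +1·0.00416667° lat → SW at lon 40.6667°, lat -28.8292°.
Cell spans 0.00833333° lon × 0.00416667° lat.
west 40.66667° E, east 40.67500° E.

40.66667° E, 40.67500° E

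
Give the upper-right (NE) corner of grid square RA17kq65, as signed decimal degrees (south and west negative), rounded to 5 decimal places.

-82.30833, 162.89167

Field R=17, A=0: +17·20° lon, +0·10° lat → SW at lon 160°, lat -90°.
Square 1, 7: +1·2° lon, +7·1° lat → SW at lon 162°, lat -83°.
Subsquare k=10, q=16: +10·0.0833333° lon, +16·0.0416667° lat → SW at lon 162.833°, lat -82.3333°.
Extended square 6, 5: +6·0.00833333° lon, +5·0.00416667° lat → SW at lon 162.883°, lat -82.3125°.
Cell spans 0.00833333° lon × 0.00416667° lat. NE corner is SW corner plus one full cell.
latitude -82.30833, longitude 162.89167.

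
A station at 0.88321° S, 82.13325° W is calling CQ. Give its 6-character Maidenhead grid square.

EI89wc

Add 180° to longitude and 90° to latitude: 97.8667, 89.1168.
Field: 97.8667/20 → 4 → E, 89.1168/10 → 8 → I; chars EI.
Square: 17.8667/2 → 8, 9.1168/1 → 9; chars 89.
Subsquare: 1.8667/0.0833333 → 22 → w, 0.1168/0.0416667 → 2 → c; chars wc.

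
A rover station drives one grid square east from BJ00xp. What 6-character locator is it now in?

Longitude subsquare x = 23; +1 → 24, wraps to 0 = a, carry into square.
Longitude square 0; +1 → 1.
The latitude characters are unchanged.

BJ10ap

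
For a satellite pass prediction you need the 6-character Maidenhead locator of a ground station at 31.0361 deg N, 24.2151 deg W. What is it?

Offset from 180°W / 90°S: lon 155.7849°, lat 121.0361°.
Field: lon ⌊155.7849/20⌋ = 7 → H; lat ⌊121.0361/10⌋ = 12 → M.
Square: lon ⌊15.7849/2⌋ = 7; lat ⌊1.0361/1⌋ = 1.
Subsquare: lon ⌊1.7849/0.0833333⌋ = 21 → v; lat ⌊0.0361/0.0416667⌋ = 0 → a.

HM71va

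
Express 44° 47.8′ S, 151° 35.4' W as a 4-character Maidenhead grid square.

BE45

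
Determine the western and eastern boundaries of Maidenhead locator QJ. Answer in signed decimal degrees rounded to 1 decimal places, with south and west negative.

140.0, 160.0

Field Q=16, J=9: +16·20° lon, +9·10° lat → SW at lon 140°, lat 0°.
Cell spans 20° lon × 10° lat.
west 140.0, east 160.0.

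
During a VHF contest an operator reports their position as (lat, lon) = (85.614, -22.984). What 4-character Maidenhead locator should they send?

Add 180° to longitude and 90° to latitude: 157.02, 175.61.
Field: lon ⌊157.02/20⌋ = 7 → H; lat ⌊175.61/10⌋ = 17 → R.
Square: lon ⌊17.02/2⌋ = 8; lat ⌊5.61/1⌋ = 5.

HR85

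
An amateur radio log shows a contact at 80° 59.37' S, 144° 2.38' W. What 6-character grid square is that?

BA79xa

Add 180° to longitude and 90° to latitude: 35.9603, 9.0105.
Field: 35.9603/20 → 1 → B, 9.0105/10 → 0 → A; chars BA.
Square: 15.9603/2 → 7, 9.0105/1 → 9; chars 79.
Subsquare: 1.9603/0.0833333 → 23 → x, 0.0105/0.0416667 → 0 → a; chars xa.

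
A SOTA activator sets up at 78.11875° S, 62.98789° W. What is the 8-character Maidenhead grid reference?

FB81mv11

Shift to the Maidenhead origin (180°W, 90°S): lon 117.01211, lat 11.88125.
Field: lon ⌊117.01211/20⌋ = 5 → F; lat ⌊11.88125/10⌋ = 1 → B.
Square: lon ⌊17.01211/2⌋ = 8; lat ⌊1.88125/1⌋ = 1.
Subsquare: lon ⌊1.01211/0.0833333⌋ = 12 → m; lat ⌊0.88125/0.0416667⌋ = 21 → v.
Extended square: lon ⌊0.01211/0.00833333⌋ = 1; lat ⌊0.00625/0.00416667⌋ = 1.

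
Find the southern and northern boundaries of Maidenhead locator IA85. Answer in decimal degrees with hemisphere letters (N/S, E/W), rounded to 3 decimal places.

85.000° S, 84.000° S

Field I=8, A=0: +8·20° lon, +0·10° lat → SW at lon -20°, lat -90°.
Square 8, 5: +8·2° lon, +5·1° lat → SW at lon -4°, lat -85°.
Cell spans 2° lon × 1° lat.
south 85.000° S, north 84.000° S.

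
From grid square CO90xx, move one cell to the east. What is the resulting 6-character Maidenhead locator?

Longitude subsquare x = 23; +1 → 24, wraps to 0 = a, carry into square.
Longitude square 9; +1 → 10, wraps to 0, carry into field.
Longitude field C = 2; +1 → 3 = D.
The latitude characters are unchanged.

DO00ax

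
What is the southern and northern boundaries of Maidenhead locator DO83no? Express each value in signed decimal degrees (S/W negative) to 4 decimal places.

Field D=3, O=14: +3·20° lon, +14·10° lat → SW at lon -120°, lat 50°.
Square 8, 3: +8·2° lon, +3·1° lat → SW at lon -104°, lat 53°.
Subsquare n=13, o=14: +13·0.0833333° lon, +14·0.0416667° lat → SW at lon -102.917°, lat 53.5833°.
Cell spans 0.0833333° lon × 0.0416667° lat.
south 53.5833, north 53.6250.

53.5833, 53.6250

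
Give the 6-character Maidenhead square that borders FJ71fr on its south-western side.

FJ71eq

Longitude subsquare f = 5; −1 → 4 = e.
Latitude subsquare r = 17; −1 → 16 = q.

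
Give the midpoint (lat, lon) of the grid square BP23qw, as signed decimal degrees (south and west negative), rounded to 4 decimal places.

63.9375, -154.6250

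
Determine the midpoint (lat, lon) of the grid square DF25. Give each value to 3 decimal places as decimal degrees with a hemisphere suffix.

34.500° S, 115.000° W

Field D=3, F=5: +3·20° lon, +5·10° lat → SW at lon -120°, lat -40°.
Square 2, 5: +2·2° lon, +5·1° lat → SW at lon -116°, lat -35°.
Cell spans 2° lon × 1° lat. Centre is SW corner plus half of each.
latitude 34.500° S, longitude 115.000° W.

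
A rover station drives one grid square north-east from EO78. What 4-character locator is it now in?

Longitude square 7; +1 → 8.
Latitude square 8; +1 → 9.

EO89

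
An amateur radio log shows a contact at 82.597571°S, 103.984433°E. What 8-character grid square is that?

Add 180° to longitude and 90° to latitude: 283.98443, 7.40243.
Field: 283.98443/20 → 14 → O, 7.40243/10 → 0 → A; chars OA.
Square: 3.98443/2 → 1, 7.40243/1 → 7; chars 17.
Subsquare: 1.98443/0.0833333 → 23 → x, 0.40243/0.0416667 → 9 → j; chars xj.
Extended square: 0.06777/0.00833333 → 8, 0.02743/0.00416667 → 6; chars 86.

OA17xj86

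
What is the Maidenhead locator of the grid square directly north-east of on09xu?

ON19av

Longitude subsquare x = 23; +1 → 24, wraps to 0 = a, carry into square.
Longitude square 0; +1 → 1.
Latitude subsquare u = 20; +1 → 21 = v.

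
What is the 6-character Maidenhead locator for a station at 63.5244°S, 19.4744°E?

JC96rl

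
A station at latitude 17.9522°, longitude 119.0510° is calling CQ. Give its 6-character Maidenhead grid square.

Offset from 180°W / 90°S: lon 299.0510°, lat 107.9522°.
Field (20°×10°, letters A–R): lon ⌊299.0510/20⌋ = 14 → O; lat ⌊107.9522/10⌋ = 10 → K.
Square (2°×1°, digits 0–9): lon ⌊19.0510/2⌋ = 9; lat ⌊7.9522/1⌋ = 7.
Subsquare (5′×2.5′, letters a–x): lon ⌊1.0510/0.0833333⌋ = 12 → m; lat ⌊0.9522/0.0416667⌋ = 22 → w.

OK97mw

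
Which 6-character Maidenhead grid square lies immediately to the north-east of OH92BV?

OH92cw

Longitude subsquare b = 1; +1 → 2 = c.
Latitude subsquare v = 21; +1 → 22 = w.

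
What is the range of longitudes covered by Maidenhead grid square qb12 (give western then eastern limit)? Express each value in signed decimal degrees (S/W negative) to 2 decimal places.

Field Q=16, B=1: +16·20° lon, +1·10° lat → SW at lon 140°, lat -80°.
Square 1, 2: +1·2° lon, +2·1° lat → SW at lon 142°, lat -78°.
Cell spans 2° lon × 1° lat.
west 142.00, east 144.00.

142.00, 144.00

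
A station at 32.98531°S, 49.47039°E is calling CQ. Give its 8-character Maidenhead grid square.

LF47ra63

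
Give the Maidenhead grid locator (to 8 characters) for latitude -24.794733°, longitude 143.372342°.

Add 180° to longitude and 90° to latitude: 323.37234, 65.20527.
Field (20°×10°, letters A–R): 323.37234/20 → 16 → Q, 65.20527/10 → 6 → G; chars QG.
Square (2°×1°, digits 0–9): 3.37234/2 → 1, 5.20527/1 → 5; chars 15.
Subsquare (5′×2.5′, letters a–x): 1.37234/0.0833333 → 16 → q, 0.20527/0.0416667 → 4 → e; chars qe.
Extended square (30″×15″, digits 0–9): 0.03901/0.00833333 → 4, 0.03860/0.00416667 → 9; chars 49.

QG15qe49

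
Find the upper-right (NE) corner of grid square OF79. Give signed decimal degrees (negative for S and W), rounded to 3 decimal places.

-30.000, 116.000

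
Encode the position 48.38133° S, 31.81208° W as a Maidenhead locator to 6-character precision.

HE41co

Offset from 180°W / 90°S: lon 148.1879°, lat 41.6187°.
Field (20°×10°, letters A–R): lon ⌊148.1879/20⌋ = 7 → H; lat ⌊41.6187/10⌋ = 4 → E.
Square (2°×1°, digits 0–9): lon ⌊8.1879/2⌋ = 4; lat ⌊1.6187/1⌋ = 1.
Subsquare (5′×2.5′, letters a–x): lon ⌊0.1879/0.0833333⌋ = 2 → c; lat ⌊0.6187/0.0416667⌋ = 14 → o.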